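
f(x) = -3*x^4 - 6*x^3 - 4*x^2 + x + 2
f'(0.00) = 1.00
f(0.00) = 2.00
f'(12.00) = -23423.00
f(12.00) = -73138.00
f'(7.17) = -5404.94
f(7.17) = -10336.70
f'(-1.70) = 21.54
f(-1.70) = -6.84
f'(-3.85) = 449.79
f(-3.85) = -377.86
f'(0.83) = -24.90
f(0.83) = -4.78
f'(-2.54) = 101.84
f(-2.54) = -52.89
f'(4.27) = -1295.61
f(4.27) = -1531.10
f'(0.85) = -26.17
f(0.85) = -5.29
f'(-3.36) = 279.86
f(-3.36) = -201.29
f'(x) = -12*x^3 - 18*x^2 - 8*x + 1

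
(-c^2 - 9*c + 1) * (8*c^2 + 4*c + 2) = -8*c^4 - 76*c^3 - 30*c^2 - 14*c + 2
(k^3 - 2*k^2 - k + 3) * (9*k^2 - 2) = 9*k^5 - 18*k^4 - 11*k^3 + 31*k^2 + 2*k - 6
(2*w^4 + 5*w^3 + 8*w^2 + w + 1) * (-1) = -2*w^4 - 5*w^3 - 8*w^2 - w - 1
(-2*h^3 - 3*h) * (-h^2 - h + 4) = 2*h^5 + 2*h^4 - 5*h^3 + 3*h^2 - 12*h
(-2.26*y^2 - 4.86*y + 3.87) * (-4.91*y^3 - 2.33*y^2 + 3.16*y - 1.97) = 11.0966*y^5 + 29.1284*y^4 - 14.8195*y^3 - 19.9225*y^2 + 21.8034*y - 7.6239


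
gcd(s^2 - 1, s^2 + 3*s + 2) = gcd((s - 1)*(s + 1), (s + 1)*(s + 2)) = s + 1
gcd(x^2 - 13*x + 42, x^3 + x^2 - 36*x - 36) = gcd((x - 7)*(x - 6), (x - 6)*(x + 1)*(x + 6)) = x - 6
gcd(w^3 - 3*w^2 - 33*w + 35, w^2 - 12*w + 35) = w - 7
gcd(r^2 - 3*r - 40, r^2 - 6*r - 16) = r - 8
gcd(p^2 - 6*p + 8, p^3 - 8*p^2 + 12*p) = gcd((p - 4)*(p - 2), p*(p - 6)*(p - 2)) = p - 2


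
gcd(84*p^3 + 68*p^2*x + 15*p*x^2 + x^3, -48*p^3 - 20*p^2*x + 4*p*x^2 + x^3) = 12*p^2 + 8*p*x + x^2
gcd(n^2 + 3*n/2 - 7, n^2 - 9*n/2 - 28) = n + 7/2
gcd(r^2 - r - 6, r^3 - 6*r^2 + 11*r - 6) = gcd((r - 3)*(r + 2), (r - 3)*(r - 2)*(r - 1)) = r - 3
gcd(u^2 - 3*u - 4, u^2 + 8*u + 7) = u + 1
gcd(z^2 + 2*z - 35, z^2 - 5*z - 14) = 1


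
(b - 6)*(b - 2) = b^2 - 8*b + 12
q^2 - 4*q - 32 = (q - 8)*(q + 4)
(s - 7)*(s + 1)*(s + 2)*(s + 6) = s^4 + 2*s^3 - 43*s^2 - 128*s - 84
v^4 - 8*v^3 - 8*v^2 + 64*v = v*(v - 8)*(v - 2*sqrt(2))*(v + 2*sqrt(2))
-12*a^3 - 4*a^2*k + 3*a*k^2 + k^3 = (-2*a + k)*(2*a + k)*(3*a + k)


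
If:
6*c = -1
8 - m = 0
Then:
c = -1/6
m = 8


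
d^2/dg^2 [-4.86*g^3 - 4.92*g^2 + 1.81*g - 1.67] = -29.16*g - 9.84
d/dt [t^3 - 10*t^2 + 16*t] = 3*t^2 - 20*t + 16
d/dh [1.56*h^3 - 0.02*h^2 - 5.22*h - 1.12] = 4.68*h^2 - 0.04*h - 5.22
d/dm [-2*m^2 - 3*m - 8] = -4*m - 3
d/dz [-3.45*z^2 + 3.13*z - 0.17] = 3.13 - 6.9*z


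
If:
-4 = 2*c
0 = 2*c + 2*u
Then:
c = -2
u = 2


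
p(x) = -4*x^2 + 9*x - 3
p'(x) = 9 - 8*x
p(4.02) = -31.46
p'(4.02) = -23.16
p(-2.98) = -65.34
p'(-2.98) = 32.84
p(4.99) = -57.69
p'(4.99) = -30.92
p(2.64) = -7.12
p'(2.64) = -12.12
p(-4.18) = -110.51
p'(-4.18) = 42.44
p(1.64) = 1.00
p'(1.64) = -4.12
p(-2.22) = -42.69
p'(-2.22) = 26.76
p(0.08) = -2.31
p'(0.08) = 8.36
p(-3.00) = -66.00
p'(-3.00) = 33.00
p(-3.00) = -66.00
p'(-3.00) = 33.00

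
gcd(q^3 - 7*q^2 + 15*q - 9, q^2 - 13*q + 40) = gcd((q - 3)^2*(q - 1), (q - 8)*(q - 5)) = 1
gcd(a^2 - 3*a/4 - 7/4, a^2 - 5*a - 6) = a + 1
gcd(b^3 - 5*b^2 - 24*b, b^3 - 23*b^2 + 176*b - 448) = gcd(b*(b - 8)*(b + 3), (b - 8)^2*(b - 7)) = b - 8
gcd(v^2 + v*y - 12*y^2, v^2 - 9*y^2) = -v + 3*y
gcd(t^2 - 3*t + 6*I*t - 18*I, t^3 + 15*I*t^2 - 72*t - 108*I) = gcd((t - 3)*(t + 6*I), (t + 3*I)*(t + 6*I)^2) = t + 6*I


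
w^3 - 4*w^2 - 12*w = w*(w - 6)*(w + 2)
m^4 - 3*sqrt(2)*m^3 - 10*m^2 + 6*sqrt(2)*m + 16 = (m - 4*sqrt(2))*(m - sqrt(2))*(m + sqrt(2))^2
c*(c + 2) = c^2 + 2*c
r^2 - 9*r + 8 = (r - 8)*(r - 1)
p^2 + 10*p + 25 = (p + 5)^2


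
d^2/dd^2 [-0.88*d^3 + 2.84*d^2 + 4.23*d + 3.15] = 5.68 - 5.28*d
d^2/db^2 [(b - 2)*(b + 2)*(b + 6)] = 6*b + 12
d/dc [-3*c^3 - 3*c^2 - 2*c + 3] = -9*c^2 - 6*c - 2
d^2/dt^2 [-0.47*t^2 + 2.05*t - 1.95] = -0.940000000000000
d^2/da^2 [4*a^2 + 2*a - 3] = 8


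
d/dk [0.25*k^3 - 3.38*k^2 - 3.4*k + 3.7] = 0.75*k^2 - 6.76*k - 3.4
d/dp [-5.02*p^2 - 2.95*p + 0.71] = -10.04*p - 2.95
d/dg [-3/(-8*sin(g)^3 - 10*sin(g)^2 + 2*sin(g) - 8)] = 3*(-12*sin(g)^2 - 10*sin(g) + 1)*cos(g)/(2*(4*sin(g)^3 + 5*sin(g)^2 - sin(g) + 4)^2)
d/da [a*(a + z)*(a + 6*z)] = 3*a^2 + 14*a*z + 6*z^2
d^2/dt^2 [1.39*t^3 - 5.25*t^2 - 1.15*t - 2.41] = 8.34*t - 10.5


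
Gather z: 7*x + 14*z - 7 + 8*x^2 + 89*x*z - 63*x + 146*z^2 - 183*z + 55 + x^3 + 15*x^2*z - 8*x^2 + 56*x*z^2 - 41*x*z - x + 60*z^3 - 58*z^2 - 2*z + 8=x^3 - 57*x + 60*z^3 + z^2*(56*x + 88) + z*(15*x^2 + 48*x - 171) + 56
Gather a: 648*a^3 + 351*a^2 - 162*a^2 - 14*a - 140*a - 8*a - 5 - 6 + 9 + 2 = 648*a^3 + 189*a^2 - 162*a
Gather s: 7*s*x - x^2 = 7*s*x - x^2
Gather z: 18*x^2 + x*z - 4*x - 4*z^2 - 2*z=18*x^2 - 4*x - 4*z^2 + z*(x - 2)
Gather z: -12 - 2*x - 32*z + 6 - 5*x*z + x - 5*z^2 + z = -x - 5*z^2 + z*(-5*x - 31) - 6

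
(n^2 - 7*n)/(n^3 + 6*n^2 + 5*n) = (n - 7)/(n^2 + 6*n + 5)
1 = 1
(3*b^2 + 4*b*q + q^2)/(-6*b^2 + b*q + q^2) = (b + q)/(-2*b + q)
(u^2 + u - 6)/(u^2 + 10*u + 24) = (u^2 + u - 6)/(u^2 + 10*u + 24)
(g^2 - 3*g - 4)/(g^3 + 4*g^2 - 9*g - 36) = (g^2 - 3*g - 4)/(g^3 + 4*g^2 - 9*g - 36)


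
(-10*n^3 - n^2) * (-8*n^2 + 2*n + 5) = 80*n^5 - 12*n^4 - 52*n^3 - 5*n^2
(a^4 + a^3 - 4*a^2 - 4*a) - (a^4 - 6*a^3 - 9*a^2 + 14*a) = 7*a^3 + 5*a^2 - 18*a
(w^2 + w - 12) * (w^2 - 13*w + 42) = w^4 - 12*w^3 + 17*w^2 + 198*w - 504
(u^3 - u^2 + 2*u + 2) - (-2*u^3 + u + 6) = 3*u^3 - u^2 + u - 4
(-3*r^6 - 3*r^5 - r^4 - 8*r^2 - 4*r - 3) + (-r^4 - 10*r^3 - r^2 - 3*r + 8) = -3*r^6 - 3*r^5 - 2*r^4 - 10*r^3 - 9*r^2 - 7*r + 5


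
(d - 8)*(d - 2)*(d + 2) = d^3 - 8*d^2 - 4*d + 32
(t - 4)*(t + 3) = t^2 - t - 12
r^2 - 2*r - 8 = (r - 4)*(r + 2)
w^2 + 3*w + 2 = (w + 1)*(w + 2)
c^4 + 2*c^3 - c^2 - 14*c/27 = c*(c - 2/3)*(c + 1/3)*(c + 7/3)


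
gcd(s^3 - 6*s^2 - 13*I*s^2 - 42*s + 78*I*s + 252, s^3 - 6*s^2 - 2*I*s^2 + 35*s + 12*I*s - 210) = s^2 + s*(-6 - 7*I) + 42*I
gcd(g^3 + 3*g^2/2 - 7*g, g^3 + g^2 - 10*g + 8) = g - 2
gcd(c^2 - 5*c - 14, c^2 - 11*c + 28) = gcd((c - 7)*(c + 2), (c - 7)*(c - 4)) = c - 7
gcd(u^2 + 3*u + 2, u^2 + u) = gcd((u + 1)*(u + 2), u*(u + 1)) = u + 1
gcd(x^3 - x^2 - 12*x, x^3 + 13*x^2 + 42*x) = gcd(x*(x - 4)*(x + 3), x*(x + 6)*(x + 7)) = x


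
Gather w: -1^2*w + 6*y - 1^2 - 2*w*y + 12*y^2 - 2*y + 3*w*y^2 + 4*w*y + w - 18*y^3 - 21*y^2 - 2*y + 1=w*(3*y^2 + 2*y) - 18*y^3 - 9*y^2 + 2*y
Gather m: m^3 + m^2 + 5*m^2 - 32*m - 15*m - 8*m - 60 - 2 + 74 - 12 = m^3 + 6*m^2 - 55*m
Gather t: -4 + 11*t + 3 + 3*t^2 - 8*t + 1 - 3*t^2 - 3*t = 0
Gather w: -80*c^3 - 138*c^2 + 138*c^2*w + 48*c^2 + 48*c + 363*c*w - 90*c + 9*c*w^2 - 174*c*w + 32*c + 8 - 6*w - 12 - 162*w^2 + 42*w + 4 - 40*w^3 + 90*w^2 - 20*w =-80*c^3 - 90*c^2 - 10*c - 40*w^3 + w^2*(9*c - 72) + w*(138*c^2 + 189*c + 16)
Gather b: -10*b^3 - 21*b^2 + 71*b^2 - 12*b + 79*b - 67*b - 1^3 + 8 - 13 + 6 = -10*b^3 + 50*b^2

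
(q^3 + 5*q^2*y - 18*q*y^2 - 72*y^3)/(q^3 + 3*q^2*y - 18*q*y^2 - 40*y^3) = (q^2 + 9*q*y + 18*y^2)/(q^2 + 7*q*y + 10*y^2)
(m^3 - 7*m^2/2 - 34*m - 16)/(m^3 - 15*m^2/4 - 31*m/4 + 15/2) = 2*(2*m^3 - 7*m^2 - 68*m - 32)/(4*m^3 - 15*m^2 - 31*m + 30)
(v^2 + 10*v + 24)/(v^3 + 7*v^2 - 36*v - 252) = (v + 4)/(v^2 + v - 42)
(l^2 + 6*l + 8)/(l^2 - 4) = (l + 4)/(l - 2)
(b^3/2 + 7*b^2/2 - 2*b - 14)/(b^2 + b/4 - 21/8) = 4*(b^3 + 7*b^2 - 4*b - 28)/(8*b^2 + 2*b - 21)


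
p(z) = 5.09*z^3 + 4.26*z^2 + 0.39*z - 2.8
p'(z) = 15.27*z^2 + 8.52*z + 0.39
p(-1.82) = -20.08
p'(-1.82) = 35.46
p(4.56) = 570.19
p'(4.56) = 356.76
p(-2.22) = -38.36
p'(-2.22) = 56.73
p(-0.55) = -2.57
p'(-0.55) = 0.32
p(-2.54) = -59.72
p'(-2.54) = 77.27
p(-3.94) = -249.53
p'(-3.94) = 203.87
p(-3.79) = -220.19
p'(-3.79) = 187.44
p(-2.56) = -61.28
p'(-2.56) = 78.65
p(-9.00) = -3371.86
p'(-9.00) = 1160.58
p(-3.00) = -103.06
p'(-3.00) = 112.26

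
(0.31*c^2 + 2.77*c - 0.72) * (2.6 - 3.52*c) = -1.0912*c^3 - 8.9444*c^2 + 9.7364*c - 1.872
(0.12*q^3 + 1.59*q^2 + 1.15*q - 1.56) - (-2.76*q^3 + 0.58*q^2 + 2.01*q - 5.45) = 2.88*q^3 + 1.01*q^2 - 0.86*q + 3.89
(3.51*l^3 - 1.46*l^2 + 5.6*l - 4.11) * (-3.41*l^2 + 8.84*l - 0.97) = -11.9691*l^5 + 36.007*l^4 - 35.4071*l^3 + 64.9353*l^2 - 41.7644*l + 3.9867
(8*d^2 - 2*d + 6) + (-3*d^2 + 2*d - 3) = 5*d^2 + 3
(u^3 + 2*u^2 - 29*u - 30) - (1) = u^3 + 2*u^2 - 29*u - 31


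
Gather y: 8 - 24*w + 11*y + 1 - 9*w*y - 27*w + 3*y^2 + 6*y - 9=-51*w + 3*y^2 + y*(17 - 9*w)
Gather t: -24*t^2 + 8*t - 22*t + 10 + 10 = -24*t^2 - 14*t + 20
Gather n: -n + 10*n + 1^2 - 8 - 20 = 9*n - 27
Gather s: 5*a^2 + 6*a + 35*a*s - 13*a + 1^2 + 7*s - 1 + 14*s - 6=5*a^2 - 7*a + s*(35*a + 21) - 6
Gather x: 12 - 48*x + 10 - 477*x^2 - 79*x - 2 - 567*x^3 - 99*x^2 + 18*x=-567*x^3 - 576*x^2 - 109*x + 20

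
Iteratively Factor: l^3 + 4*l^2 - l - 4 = (l - 1)*(l^2 + 5*l + 4) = (l - 1)*(l + 1)*(l + 4)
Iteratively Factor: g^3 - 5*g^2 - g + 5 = (g - 5)*(g^2 - 1) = (g - 5)*(g + 1)*(g - 1)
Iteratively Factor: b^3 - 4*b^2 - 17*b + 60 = (b - 5)*(b^2 + b - 12) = (b - 5)*(b - 3)*(b + 4)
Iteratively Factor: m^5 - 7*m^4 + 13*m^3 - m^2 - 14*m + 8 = (m - 1)*(m^4 - 6*m^3 + 7*m^2 + 6*m - 8) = (m - 1)*(m + 1)*(m^3 - 7*m^2 + 14*m - 8) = (m - 4)*(m - 1)*(m + 1)*(m^2 - 3*m + 2) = (m - 4)*(m - 1)^2*(m + 1)*(m - 2)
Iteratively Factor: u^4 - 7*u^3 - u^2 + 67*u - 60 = (u - 5)*(u^3 - 2*u^2 - 11*u + 12) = (u - 5)*(u - 1)*(u^2 - u - 12) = (u - 5)*(u - 4)*(u - 1)*(u + 3)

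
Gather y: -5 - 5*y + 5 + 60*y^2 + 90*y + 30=60*y^2 + 85*y + 30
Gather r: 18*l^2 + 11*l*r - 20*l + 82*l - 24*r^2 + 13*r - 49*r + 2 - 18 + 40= 18*l^2 + 62*l - 24*r^2 + r*(11*l - 36) + 24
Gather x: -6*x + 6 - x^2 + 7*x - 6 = -x^2 + x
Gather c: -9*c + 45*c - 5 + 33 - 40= 36*c - 12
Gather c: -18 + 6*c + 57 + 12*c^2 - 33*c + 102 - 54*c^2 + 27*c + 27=168 - 42*c^2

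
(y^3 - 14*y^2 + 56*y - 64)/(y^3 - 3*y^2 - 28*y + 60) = (y^2 - 12*y + 32)/(y^2 - y - 30)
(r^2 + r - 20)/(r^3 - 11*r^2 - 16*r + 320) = (r - 4)/(r^2 - 16*r + 64)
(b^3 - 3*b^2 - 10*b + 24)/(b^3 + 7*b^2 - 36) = (b - 4)/(b + 6)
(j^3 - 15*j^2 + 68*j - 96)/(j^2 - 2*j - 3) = (j^2 - 12*j + 32)/(j + 1)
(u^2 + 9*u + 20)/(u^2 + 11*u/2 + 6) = 2*(u + 5)/(2*u + 3)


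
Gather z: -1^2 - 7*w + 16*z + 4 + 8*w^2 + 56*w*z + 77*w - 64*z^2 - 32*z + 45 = 8*w^2 + 70*w - 64*z^2 + z*(56*w - 16) + 48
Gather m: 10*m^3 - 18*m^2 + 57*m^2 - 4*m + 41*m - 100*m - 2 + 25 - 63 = 10*m^3 + 39*m^2 - 63*m - 40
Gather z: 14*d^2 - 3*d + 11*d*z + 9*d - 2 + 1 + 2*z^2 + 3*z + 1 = 14*d^2 + 6*d + 2*z^2 + z*(11*d + 3)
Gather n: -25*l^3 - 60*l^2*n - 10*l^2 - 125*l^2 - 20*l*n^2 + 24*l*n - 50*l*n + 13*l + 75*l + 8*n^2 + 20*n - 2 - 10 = -25*l^3 - 135*l^2 + 88*l + n^2*(8 - 20*l) + n*(-60*l^2 - 26*l + 20) - 12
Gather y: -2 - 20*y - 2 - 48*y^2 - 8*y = -48*y^2 - 28*y - 4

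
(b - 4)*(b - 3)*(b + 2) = b^3 - 5*b^2 - 2*b + 24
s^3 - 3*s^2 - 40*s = s*(s - 8)*(s + 5)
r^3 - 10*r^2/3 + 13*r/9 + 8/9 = (r - 8/3)*(r - 1)*(r + 1/3)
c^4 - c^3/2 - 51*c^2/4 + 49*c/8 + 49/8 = (c - 7/2)*(c - 1)*(c + 1/2)*(c + 7/2)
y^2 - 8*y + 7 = (y - 7)*(y - 1)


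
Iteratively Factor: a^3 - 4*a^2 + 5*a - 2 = (a - 1)*(a^2 - 3*a + 2) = (a - 1)^2*(a - 2)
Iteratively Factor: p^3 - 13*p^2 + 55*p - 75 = (p - 5)*(p^2 - 8*p + 15) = (p - 5)*(p - 3)*(p - 5)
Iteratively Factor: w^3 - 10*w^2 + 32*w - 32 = (w - 4)*(w^2 - 6*w + 8) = (w - 4)^2*(w - 2)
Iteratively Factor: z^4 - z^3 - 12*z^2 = (z)*(z^3 - z^2 - 12*z) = z^2*(z^2 - z - 12) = z^2*(z + 3)*(z - 4)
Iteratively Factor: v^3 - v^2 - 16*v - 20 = (v - 5)*(v^2 + 4*v + 4) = (v - 5)*(v + 2)*(v + 2)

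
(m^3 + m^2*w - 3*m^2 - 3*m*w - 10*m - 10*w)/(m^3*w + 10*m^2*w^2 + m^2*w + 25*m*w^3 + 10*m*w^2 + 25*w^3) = (m^3 + m^2*w - 3*m^2 - 3*m*w - 10*m - 10*w)/(w*(m^3 + 10*m^2*w + m^2 + 25*m*w^2 + 10*m*w + 25*w^2))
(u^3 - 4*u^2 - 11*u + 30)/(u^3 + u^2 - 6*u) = (u - 5)/u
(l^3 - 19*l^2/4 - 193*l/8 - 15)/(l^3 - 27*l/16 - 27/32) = 4*(2*l^2 - 11*l - 40)/(8*l^2 - 6*l - 9)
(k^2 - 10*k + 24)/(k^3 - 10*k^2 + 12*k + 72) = (k - 4)/(k^2 - 4*k - 12)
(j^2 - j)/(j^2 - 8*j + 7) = j/(j - 7)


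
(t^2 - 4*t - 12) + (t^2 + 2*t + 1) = 2*t^2 - 2*t - 11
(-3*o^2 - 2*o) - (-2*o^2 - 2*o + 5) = -o^2 - 5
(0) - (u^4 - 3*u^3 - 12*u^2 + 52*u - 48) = -u^4 + 3*u^3 + 12*u^2 - 52*u + 48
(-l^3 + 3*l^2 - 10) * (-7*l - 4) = 7*l^4 - 17*l^3 - 12*l^2 + 70*l + 40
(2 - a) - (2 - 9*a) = 8*a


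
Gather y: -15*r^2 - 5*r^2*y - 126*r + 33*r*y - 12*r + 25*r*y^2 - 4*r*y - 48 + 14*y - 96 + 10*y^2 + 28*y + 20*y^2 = -15*r^2 - 138*r + y^2*(25*r + 30) + y*(-5*r^2 + 29*r + 42) - 144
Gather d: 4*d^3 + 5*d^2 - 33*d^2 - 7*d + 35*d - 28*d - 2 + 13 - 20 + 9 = 4*d^3 - 28*d^2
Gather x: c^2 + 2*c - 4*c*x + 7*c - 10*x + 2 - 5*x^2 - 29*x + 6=c^2 + 9*c - 5*x^2 + x*(-4*c - 39) + 8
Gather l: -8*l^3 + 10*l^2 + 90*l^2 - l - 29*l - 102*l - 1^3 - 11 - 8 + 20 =-8*l^3 + 100*l^2 - 132*l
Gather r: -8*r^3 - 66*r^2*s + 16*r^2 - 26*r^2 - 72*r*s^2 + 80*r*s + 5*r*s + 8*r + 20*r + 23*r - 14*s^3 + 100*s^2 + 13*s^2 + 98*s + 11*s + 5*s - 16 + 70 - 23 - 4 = -8*r^3 + r^2*(-66*s - 10) + r*(-72*s^2 + 85*s + 51) - 14*s^3 + 113*s^2 + 114*s + 27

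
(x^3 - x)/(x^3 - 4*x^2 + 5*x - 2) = x*(x + 1)/(x^2 - 3*x + 2)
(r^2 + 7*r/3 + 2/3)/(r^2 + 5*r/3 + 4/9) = 3*(r + 2)/(3*r + 4)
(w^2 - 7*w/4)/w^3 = (w - 7/4)/w^2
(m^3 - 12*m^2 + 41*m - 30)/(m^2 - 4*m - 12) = (m^2 - 6*m + 5)/(m + 2)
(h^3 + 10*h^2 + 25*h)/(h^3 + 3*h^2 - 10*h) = (h + 5)/(h - 2)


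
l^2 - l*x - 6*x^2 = (l - 3*x)*(l + 2*x)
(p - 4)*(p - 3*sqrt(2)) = p^2 - 3*sqrt(2)*p - 4*p + 12*sqrt(2)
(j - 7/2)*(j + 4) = j^2 + j/2 - 14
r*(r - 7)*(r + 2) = r^3 - 5*r^2 - 14*r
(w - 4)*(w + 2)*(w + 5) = w^3 + 3*w^2 - 18*w - 40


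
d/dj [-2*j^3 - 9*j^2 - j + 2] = -6*j^2 - 18*j - 1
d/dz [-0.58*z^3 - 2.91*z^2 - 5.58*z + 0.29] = -1.74*z^2 - 5.82*z - 5.58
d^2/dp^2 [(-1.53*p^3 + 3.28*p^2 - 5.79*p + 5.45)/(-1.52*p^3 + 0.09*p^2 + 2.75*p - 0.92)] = (7.105427357601e-15*p^7 - 14.737616*p^6 + 118.635696*p^5 - 263.789616*p^4 + 149.659904*p^3 + 14.405394*p^2 + 48.280854*p - 59.588754)/(3.511808*p^9 - 0.623808*p^8 - 19.023864*p^7 + 8.633175*p^6 + 33.663039*p^5 - 25.093119*p^4 - 15.571091*p^3 + 20.643972*p^2 - 6.9828*p + 0.778688)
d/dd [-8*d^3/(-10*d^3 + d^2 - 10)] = 8*d^2*(30 - d^2)/(100*d^6 - 20*d^5 + d^4 + 200*d^3 - 20*d^2 + 100)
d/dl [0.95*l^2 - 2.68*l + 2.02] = 1.9*l - 2.68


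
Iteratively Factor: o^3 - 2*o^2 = (o)*(o^2 - 2*o) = o^2*(o - 2)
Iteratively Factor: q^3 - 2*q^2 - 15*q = (q - 5)*(q^2 + 3*q) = (q - 5)*(q + 3)*(q)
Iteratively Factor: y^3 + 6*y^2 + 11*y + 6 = (y + 2)*(y^2 + 4*y + 3) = (y + 2)*(y + 3)*(y + 1)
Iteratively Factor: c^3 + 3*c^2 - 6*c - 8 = (c + 1)*(c^2 + 2*c - 8) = (c - 2)*(c + 1)*(c + 4)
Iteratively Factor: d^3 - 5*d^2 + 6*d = (d)*(d^2 - 5*d + 6) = d*(d - 2)*(d - 3)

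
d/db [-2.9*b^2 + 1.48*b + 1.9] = 1.48 - 5.8*b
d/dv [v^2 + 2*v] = 2*v + 2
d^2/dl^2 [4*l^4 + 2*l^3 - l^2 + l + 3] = 48*l^2 + 12*l - 2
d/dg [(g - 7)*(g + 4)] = 2*g - 3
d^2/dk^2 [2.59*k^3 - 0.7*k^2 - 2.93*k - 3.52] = 15.54*k - 1.4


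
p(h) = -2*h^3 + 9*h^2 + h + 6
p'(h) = -6*h^2 + 18*h + 1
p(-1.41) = 28.09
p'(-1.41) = -36.31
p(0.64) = 9.80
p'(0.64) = 10.06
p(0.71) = 10.53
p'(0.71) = 10.76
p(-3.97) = 269.02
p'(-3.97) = -165.03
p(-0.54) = 8.40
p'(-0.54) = -10.47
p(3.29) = 35.48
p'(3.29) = -4.72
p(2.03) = 28.39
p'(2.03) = 12.81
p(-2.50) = 91.00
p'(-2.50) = -81.50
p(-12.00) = 4746.00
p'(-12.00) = -1079.00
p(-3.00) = 138.00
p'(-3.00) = -107.00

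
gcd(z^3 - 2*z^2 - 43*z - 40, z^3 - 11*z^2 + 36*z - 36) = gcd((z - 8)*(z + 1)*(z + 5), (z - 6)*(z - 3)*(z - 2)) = 1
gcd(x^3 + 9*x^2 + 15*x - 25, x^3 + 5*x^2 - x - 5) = x^2 + 4*x - 5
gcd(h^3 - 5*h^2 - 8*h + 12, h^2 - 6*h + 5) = h - 1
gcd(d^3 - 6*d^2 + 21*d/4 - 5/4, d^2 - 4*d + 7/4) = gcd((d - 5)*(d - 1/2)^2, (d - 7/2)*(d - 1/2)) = d - 1/2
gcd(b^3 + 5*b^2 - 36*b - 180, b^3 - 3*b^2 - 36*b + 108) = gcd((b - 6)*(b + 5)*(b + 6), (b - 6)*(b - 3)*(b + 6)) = b^2 - 36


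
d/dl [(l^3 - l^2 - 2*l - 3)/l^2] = (l^3 + 2*l + 6)/l^3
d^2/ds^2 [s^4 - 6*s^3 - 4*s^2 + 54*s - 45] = 12*s^2 - 36*s - 8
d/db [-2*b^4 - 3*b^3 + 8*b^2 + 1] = b*(-8*b^2 - 9*b + 16)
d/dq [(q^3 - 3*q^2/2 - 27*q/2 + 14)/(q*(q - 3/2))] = (4*q^4 - 12*q^3 + 63*q^2 - 112*q + 84)/(q^2*(4*q^2 - 12*q + 9))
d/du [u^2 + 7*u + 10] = 2*u + 7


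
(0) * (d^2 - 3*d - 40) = 0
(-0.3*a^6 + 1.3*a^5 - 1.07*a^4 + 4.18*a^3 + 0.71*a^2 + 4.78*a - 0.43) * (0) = 0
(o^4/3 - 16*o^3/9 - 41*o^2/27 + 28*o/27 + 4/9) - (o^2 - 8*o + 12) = o^4/3 - 16*o^3/9 - 68*o^2/27 + 244*o/27 - 104/9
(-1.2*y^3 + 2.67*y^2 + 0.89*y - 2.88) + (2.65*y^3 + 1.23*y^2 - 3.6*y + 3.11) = 1.45*y^3 + 3.9*y^2 - 2.71*y + 0.23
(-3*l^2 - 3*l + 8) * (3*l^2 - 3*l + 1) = -9*l^4 + 30*l^2 - 27*l + 8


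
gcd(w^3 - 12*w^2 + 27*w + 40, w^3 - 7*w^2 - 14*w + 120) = w - 5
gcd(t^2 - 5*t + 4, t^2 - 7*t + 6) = t - 1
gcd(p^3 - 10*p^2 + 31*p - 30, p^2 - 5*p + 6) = p^2 - 5*p + 6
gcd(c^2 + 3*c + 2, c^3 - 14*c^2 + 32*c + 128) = c + 2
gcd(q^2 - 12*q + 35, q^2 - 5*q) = q - 5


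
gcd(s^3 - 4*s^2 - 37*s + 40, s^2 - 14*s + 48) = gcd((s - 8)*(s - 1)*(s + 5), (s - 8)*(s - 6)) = s - 8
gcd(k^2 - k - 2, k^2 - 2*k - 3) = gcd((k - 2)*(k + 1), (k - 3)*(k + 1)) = k + 1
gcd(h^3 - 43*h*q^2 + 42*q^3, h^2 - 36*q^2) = -h + 6*q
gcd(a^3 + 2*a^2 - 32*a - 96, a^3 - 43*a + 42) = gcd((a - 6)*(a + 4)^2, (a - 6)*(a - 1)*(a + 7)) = a - 6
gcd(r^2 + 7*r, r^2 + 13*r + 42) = r + 7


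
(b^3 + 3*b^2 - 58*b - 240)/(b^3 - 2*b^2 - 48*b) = (b + 5)/b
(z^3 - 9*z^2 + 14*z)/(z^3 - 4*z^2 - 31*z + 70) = z/(z + 5)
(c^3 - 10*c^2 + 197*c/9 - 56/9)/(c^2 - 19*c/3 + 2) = (3*c^2 - 29*c + 56)/(3*(c - 6))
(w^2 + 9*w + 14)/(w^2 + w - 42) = (w + 2)/(w - 6)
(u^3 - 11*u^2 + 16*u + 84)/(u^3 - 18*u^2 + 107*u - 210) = (u + 2)/(u - 5)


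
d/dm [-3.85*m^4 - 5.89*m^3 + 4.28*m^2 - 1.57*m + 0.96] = -15.4*m^3 - 17.67*m^2 + 8.56*m - 1.57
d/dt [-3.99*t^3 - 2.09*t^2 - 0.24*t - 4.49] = -11.97*t^2 - 4.18*t - 0.24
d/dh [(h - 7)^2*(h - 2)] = (h - 7)*(3*h - 11)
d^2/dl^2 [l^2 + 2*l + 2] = 2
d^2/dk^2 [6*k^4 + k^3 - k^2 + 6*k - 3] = 72*k^2 + 6*k - 2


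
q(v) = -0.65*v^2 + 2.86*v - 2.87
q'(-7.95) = 13.20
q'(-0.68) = 3.74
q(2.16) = 0.27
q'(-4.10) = 8.19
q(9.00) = -29.78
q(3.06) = -0.20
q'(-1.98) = 5.43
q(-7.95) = -66.69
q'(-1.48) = 4.78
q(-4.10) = -25.52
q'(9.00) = -8.84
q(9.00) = -29.78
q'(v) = 2.86 - 1.3*v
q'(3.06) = -1.12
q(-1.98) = -11.08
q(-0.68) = -5.12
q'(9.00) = -8.84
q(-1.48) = -8.53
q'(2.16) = 0.05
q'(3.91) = -2.22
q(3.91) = -1.62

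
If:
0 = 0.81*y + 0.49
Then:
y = -0.60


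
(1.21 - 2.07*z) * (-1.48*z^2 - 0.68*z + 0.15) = 3.0636*z^3 - 0.3832*z^2 - 1.1333*z + 0.1815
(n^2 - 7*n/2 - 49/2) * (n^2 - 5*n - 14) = n^4 - 17*n^3/2 - 21*n^2 + 343*n/2 + 343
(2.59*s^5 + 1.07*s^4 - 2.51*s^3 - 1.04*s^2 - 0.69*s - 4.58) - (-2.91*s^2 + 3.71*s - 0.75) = 2.59*s^5 + 1.07*s^4 - 2.51*s^3 + 1.87*s^2 - 4.4*s - 3.83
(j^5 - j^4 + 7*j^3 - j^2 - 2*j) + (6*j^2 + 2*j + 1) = j^5 - j^4 + 7*j^3 + 5*j^2 + 1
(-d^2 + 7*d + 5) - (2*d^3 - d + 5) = -2*d^3 - d^2 + 8*d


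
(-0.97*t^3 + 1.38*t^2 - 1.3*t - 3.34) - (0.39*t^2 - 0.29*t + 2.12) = -0.97*t^3 + 0.99*t^2 - 1.01*t - 5.46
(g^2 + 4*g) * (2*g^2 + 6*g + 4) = 2*g^4 + 14*g^3 + 28*g^2 + 16*g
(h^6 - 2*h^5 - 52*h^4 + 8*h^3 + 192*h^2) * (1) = h^6 - 2*h^5 - 52*h^4 + 8*h^3 + 192*h^2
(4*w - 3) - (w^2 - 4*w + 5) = -w^2 + 8*w - 8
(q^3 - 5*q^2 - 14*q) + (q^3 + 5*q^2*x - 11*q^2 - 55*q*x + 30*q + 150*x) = 2*q^3 + 5*q^2*x - 16*q^2 - 55*q*x + 16*q + 150*x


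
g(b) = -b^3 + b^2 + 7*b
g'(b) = -3*b^2 + 2*b + 7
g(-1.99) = -2.09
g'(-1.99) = -8.86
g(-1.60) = -4.54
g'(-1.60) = -3.88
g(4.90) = -59.34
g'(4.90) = -55.23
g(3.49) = -5.90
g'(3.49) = -22.56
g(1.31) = 8.64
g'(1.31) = 4.47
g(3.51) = -6.35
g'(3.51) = -22.94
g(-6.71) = 300.17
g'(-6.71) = -141.49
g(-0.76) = -4.30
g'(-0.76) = 3.75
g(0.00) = 0.00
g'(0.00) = 7.00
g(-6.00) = 210.00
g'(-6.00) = -113.00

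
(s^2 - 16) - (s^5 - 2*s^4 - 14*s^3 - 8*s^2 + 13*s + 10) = -s^5 + 2*s^4 + 14*s^3 + 9*s^2 - 13*s - 26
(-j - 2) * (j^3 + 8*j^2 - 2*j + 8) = -j^4 - 10*j^3 - 14*j^2 - 4*j - 16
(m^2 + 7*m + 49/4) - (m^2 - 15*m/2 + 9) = 29*m/2 + 13/4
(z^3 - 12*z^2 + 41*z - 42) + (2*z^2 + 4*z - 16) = z^3 - 10*z^2 + 45*z - 58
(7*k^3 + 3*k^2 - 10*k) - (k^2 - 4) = 7*k^3 + 2*k^2 - 10*k + 4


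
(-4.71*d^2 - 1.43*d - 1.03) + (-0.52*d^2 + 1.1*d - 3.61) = -5.23*d^2 - 0.33*d - 4.64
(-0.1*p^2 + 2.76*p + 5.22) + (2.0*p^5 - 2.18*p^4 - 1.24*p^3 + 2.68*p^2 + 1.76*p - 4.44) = 2.0*p^5 - 2.18*p^4 - 1.24*p^3 + 2.58*p^2 + 4.52*p + 0.779999999999999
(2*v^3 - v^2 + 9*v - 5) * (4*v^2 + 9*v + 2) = 8*v^5 + 14*v^4 + 31*v^3 + 59*v^2 - 27*v - 10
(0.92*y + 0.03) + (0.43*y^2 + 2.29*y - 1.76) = 0.43*y^2 + 3.21*y - 1.73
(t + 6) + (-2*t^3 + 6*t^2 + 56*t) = -2*t^3 + 6*t^2 + 57*t + 6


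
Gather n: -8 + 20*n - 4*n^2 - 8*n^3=-8*n^3 - 4*n^2 + 20*n - 8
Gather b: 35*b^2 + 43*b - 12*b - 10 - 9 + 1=35*b^2 + 31*b - 18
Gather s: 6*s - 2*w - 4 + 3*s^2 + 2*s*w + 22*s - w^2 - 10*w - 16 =3*s^2 + s*(2*w + 28) - w^2 - 12*w - 20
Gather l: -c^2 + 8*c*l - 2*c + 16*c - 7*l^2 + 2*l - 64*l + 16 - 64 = -c^2 + 14*c - 7*l^2 + l*(8*c - 62) - 48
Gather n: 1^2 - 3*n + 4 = 5 - 3*n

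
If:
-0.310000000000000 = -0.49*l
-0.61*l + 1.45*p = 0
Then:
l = 0.63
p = 0.27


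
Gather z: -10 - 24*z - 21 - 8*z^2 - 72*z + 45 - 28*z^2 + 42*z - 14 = -36*z^2 - 54*z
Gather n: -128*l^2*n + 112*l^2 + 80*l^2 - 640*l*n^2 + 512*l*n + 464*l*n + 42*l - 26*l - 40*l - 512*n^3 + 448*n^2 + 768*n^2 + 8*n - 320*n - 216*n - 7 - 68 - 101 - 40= 192*l^2 - 24*l - 512*n^3 + n^2*(1216 - 640*l) + n*(-128*l^2 + 976*l - 528) - 216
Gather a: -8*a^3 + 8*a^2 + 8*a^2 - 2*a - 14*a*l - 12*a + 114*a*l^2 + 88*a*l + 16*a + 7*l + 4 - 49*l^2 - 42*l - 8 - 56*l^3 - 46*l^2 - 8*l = -8*a^3 + 16*a^2 + a*(114*l^2 + 74*l + 2) - 56*l^3 - 95*l^2 - 43*l - 4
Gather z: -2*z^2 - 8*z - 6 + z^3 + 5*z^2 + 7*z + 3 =z^3 + 3*z^2 - z - 3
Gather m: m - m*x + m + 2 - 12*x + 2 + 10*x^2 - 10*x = m*(2 - x) + 10*x^2 - 22*x + 4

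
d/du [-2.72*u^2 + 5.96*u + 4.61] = 5.96 - 5.44*u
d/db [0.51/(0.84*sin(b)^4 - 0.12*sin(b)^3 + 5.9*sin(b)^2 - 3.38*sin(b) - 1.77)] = (-1.7136*sin(b)^3 + 0.1836*sin(b)^2 - 6.018*sin(b) + 1.7238)*cos(b)/(-0.84*sin(b)^4 + 0.12*sin(b)^3 - 5.9*sin(b)^2 + 3.38*sin(b) + 1.77)^2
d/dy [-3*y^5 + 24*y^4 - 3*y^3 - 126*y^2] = 3*y*(-5*y^3 + 32*y^2 - 3*y - 84)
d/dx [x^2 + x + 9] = 2*x + 1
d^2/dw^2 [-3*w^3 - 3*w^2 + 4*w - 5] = -18*w - 6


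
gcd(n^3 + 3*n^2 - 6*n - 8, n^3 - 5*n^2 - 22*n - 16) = n + 1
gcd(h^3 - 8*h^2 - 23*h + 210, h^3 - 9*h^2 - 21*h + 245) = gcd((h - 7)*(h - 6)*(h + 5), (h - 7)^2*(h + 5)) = h^2 - 2*h - 35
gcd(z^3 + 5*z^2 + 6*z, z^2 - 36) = 1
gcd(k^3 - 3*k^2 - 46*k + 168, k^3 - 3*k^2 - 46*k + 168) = k^3 - 3*k^2 - 46*k + 168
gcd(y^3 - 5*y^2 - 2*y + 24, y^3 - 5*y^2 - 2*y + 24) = y^3 - 5*y^2 - 2*y + 24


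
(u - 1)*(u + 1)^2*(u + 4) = u^4 + 5*u^3 + 3*u^2 - 5*u - 4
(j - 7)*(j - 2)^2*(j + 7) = j^4 - 4*j^3 - 45*j^2 + 196*j - 196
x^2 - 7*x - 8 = (x - 8)*(x + 1)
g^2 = g^2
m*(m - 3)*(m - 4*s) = m^3 - 4*m^2*s - 3*m^2 + 12*m*s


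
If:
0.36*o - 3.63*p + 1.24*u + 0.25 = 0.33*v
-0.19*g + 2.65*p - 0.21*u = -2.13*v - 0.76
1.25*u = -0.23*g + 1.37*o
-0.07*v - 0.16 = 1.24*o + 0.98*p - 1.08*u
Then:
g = 3.27699271145565*v + 0.841123507660913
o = -0.826766578934002*v - 0.658765771301389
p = -0.68840867132133*v - 0.295965688982329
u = -1.5091028294195*v - 0.876774010755931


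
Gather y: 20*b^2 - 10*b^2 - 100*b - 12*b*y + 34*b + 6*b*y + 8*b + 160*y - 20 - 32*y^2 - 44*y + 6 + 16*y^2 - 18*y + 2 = 10*b^2 - 58*b - 16*y^2 + y*(98 - 6*b) - 12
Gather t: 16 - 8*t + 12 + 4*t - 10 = 18 - 4*t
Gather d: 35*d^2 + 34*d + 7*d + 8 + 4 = 35*d^2 + 41*d + 12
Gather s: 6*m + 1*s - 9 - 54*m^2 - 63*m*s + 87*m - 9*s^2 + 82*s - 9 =-54*m^2 + 93*m - 9*s^2 + s*(83 - 63*m) - 18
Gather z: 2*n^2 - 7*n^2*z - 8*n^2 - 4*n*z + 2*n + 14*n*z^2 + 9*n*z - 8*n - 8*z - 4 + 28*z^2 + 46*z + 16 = -6*n^2 - 6*n + z^2*(14*n + 28) + z*(-7*n^2 + 5*n + 38) + 12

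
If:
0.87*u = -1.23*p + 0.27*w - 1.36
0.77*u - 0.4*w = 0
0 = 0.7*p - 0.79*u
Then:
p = -0.88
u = -0.78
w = -1.51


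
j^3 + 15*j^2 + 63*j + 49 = (j + 1)*(j + 7)^2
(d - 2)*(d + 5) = d^2 + 3*d - 10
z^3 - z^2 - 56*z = z*(z - 8)*(z + 7)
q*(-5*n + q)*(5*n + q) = -25*n^2*q + q^3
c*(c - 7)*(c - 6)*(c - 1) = c^4 - 14*c^3 + 55*c^2 - 42*c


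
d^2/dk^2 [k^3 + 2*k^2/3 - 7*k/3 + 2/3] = 6*k + 4/3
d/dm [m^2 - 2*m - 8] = 2*m - 2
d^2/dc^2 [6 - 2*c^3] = -12*c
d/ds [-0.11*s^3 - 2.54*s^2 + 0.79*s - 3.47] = -0.33*s^2 - 5.08*s + 0.79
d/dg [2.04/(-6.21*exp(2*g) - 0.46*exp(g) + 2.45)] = (25.3368*exp(g) + 0.9384)*exp(g)/(6.21*exp(2*g) + 0.46*exp(g) - 2.45)^2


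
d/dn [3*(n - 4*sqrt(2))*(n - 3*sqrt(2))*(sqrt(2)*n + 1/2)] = 9*sqrt(2)*n^2 - 81*n + 123*sqrt(2)/2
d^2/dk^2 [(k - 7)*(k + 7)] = 2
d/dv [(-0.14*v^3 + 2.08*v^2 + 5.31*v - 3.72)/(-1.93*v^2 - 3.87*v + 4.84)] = (0.2702*v^4 + 1.0836*v^3 + 0.165900000000001*v^2 + 5.7752*v + 11.304)/(3.7249*v^4 + 14.9382*v^3 - 3.7055*v^2 - 37.4616*v + 23.4256)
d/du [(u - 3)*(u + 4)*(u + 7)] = 3*u^2 + 16*u - 5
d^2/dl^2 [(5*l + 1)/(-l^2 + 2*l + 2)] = 2*(4*(l - 1)^2*(5*l + 1) + 3*(5*l - 3)*(-l^2 + 2*l + 2))/(-l^2 + 2*l + 2)^3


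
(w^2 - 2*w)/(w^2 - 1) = w*(w - 2)/(w^2 - 1)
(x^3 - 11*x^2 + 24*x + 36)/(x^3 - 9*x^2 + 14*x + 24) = (x - 6)/(x - 4)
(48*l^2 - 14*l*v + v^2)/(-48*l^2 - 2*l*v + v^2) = (-6*l + v)/(6*l + v)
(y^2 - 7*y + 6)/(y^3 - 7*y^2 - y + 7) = (y - 6)/(y^2 - 6*y - 7)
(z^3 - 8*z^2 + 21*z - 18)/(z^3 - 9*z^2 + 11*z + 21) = (z^2 - 5*z + 6)/(z^2 - 6*z - 7)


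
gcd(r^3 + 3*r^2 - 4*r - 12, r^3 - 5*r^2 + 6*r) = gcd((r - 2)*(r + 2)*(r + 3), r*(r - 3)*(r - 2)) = r - 2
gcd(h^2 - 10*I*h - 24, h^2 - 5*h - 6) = 1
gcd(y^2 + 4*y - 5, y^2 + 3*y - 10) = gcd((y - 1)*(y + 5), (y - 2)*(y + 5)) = y + 5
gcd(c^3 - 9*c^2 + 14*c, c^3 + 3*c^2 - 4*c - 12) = c - 2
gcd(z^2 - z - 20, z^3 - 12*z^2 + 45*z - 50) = z - 5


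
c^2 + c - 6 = (c - 2)*(c + 3)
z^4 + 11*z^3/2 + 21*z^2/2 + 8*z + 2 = (z + 1/2)*(z + 1)*(z + 2)^2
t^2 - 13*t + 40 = (t - 8)*(t - 5)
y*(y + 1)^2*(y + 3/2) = y^4 + 7*y^3/2 + 4*y^2 + 3*y/2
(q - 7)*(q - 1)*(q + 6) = q^3 - 2*q^2 - 41*q + 42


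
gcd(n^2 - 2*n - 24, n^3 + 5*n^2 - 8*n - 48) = n + 4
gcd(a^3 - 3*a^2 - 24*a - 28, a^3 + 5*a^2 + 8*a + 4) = a^2 + 4*a + 4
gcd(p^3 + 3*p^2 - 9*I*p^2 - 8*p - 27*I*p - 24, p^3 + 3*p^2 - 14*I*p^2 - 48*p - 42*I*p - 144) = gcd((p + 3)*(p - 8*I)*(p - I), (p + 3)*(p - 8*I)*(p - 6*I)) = p^2 + p*(3 - 8*I) - 24*I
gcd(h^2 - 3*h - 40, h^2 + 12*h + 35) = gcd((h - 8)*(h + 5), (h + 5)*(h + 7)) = h + 5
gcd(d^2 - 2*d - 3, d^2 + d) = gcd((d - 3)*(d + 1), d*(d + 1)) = d + 1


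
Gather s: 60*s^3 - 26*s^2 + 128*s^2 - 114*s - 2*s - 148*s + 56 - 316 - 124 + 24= 60*s^3 + 102*s^2 - 264*s - 360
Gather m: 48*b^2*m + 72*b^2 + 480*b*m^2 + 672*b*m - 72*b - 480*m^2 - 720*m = 72*b^2 - 72*b + m^2*(480*b - 480) + m*(48*b^2 + 672*b - 720)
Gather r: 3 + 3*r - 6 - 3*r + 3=0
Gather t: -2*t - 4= -2*t - 4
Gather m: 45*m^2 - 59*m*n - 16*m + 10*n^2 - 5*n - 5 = 45*m^2 + m*(-59*n - 16) + 10*n^2 - 5*n - 5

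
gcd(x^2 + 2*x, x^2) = x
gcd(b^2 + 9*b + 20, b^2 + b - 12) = b + 4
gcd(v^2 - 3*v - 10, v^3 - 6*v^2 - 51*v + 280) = v - 5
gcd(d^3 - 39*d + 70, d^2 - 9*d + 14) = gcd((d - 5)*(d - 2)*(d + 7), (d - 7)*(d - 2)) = d - 2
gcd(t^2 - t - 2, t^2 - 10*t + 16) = t - 2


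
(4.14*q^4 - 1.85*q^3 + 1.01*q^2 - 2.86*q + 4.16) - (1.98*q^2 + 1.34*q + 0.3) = 4.14*q^4 - 1.85*q^3 - 0.97*q^2 - 4.2*q + 3.86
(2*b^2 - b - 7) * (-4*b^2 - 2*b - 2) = -8*b^4 + 26*b^2 + 16*b + 14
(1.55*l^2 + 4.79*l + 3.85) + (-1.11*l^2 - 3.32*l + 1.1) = 0.44*l^2 + 1.47*l + 4.95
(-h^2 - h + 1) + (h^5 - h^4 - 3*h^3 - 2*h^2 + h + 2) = h^5 - h^4 - 3*h^3 - 3*h^2 + 3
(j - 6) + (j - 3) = 2*j - 9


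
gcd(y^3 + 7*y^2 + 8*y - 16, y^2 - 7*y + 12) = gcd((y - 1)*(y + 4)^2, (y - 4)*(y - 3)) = 1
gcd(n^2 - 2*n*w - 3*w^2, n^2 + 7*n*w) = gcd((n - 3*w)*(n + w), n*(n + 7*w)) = 1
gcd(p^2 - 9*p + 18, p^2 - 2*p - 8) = 1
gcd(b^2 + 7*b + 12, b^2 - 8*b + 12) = 1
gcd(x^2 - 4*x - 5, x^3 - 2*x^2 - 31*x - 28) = x + 1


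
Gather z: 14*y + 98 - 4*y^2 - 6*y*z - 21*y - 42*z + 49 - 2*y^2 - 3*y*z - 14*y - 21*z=-6*y^2 - 21*y + z*(-9*y - 63) + 147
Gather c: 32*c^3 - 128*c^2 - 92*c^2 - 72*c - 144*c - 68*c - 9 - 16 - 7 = 32*c^3 - 220*c^2 - 284*c - 32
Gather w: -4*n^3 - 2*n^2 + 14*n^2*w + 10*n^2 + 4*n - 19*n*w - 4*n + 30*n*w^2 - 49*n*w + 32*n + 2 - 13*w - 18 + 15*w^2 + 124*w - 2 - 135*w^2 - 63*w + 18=-4*n^3 + 8*n^2 + 32*n + w^2*(30*n - 120) + w*(14*n^2 - 68*n + 48)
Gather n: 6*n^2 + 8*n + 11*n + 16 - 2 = 6*n^2 + 19*n + 14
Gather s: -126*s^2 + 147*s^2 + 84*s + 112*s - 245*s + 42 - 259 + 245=21*s^2 - 49*s + 28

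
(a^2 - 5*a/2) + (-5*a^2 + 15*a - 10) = -4*a^2 + 25*a/2 - 10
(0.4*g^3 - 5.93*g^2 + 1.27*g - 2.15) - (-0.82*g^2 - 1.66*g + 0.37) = 0.4*g^3 - 5.11*g^2 + 2.93*g - 2.52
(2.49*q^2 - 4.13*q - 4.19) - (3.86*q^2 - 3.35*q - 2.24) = -1.37*q^2 - 0.78*q - 1.95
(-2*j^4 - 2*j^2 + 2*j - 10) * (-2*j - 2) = 4*j^5 + 4*j^4 + 4*j^3 + 16*j + 20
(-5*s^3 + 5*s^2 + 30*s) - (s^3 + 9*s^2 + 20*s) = -6*s^3 - 4*s^2 + 10*s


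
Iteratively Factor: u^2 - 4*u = (u - 4)*(u)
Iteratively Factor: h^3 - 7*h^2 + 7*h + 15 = (h - 3)*(h^2 - 4*h - 5) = (h - 5)*(h - 3)*(h + 1)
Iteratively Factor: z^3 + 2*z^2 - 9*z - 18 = (z + 3)*(z^2 - z - 6) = (z + 2)*(z + 3)*(z - 3)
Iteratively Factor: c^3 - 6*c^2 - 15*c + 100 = (c - 5)*(c^2 - c - 20) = (c - 5)*(c + 4)*(c - 5)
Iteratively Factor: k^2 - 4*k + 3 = (k - 1)*(k - 3)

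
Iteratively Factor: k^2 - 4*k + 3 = (k - 1)*(k - 3)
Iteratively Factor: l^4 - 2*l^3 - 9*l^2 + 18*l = (l)*(l^3 - 2*l^2 - 9*l + 18) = l*(l - 2)*(l^2 - 9) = l*(l - 2)*(l + 3)*(l - 3)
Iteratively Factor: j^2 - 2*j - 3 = (j + 1)*(j - 3)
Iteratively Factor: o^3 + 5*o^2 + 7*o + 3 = (o + 1)*(o^2 + 4*o + 3) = (o + 1)*(o + 3)*(o + 1)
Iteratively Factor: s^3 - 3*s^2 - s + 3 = (s - 1)*(s^2 - 2*s - 3) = (s - 1)*(s + 1)*(s - 3)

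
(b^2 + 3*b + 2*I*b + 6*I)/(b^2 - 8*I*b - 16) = (b^2 + b*(3 + 2*I) + 6*I)/(b^2 - 8*I*b - 16)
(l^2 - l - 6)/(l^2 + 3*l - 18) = (l + 2)/(l + 6)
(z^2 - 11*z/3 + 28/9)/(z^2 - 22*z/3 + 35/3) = (z - 4/3)/(z - 5)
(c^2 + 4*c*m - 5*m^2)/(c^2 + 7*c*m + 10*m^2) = (c - m)/(c + 2*m)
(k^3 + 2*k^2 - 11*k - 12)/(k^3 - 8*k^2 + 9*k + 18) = (k + 4)/(k - 6)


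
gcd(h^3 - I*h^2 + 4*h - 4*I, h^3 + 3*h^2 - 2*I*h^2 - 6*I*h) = h - 2*I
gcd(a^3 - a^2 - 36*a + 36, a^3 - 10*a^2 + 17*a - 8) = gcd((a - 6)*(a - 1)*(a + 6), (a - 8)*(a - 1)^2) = a - 1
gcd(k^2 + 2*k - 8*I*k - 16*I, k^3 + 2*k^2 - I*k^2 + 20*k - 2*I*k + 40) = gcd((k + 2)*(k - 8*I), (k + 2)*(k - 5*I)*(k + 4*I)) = k + 2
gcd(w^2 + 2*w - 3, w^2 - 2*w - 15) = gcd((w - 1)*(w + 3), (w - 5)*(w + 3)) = w + 3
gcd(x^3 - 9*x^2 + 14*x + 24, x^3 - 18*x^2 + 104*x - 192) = x^2 - 10*x + 24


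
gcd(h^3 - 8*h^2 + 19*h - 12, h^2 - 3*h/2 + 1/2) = h - 1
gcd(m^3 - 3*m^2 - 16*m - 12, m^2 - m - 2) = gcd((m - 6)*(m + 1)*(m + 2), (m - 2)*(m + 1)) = m + 1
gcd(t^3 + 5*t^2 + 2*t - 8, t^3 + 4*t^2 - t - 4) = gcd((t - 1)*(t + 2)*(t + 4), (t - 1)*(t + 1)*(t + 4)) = t^2 + 3*t - 4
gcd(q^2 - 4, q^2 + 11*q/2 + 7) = q + 2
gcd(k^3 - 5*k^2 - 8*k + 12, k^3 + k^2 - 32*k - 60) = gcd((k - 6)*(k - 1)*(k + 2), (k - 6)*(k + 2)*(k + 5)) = k^2 - 4*k - 12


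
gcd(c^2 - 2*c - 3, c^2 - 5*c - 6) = c + 1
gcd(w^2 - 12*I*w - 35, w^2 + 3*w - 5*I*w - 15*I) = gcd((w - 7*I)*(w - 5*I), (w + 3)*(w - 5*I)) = w - 5*I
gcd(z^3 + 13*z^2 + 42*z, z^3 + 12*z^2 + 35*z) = z^2 + 7*z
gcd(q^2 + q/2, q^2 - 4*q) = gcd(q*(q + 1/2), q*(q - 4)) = q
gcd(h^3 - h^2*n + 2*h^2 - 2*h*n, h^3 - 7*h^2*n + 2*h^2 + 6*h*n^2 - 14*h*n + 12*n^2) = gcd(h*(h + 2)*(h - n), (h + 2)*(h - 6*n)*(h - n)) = h^2 - h*n + 2*h - 2*n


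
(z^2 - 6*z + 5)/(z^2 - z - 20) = (z - 1)/(z + 4)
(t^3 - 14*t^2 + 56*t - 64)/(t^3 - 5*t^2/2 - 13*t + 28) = 2*(t - 8)/(2*t + 7)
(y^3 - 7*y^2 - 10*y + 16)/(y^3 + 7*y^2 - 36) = (y^3 - 7*y^2 - 10*y + 16)/(y^3 + 7*y^2 - 36)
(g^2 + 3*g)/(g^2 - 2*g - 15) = g/(g - 5)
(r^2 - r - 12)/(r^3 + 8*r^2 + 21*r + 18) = (r - 4)/(r^2 + 5*r + 6)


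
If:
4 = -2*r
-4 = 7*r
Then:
No Solution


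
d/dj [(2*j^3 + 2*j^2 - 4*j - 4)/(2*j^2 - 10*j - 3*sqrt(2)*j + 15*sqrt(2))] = 2*((-4*j + 3*sqrt(2) + 10)*(j^3 + j^2 - 2*j - 2) + (3*j^2 + 2*j - 2)*(2*j^2 - 10*j - 3*sqrt(2)*j + 15*sqrt(2)))/(2*j^2 - 10*j - 3*sqrt(2)*j + 15*sqrt(2))^2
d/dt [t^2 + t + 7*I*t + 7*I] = 2*t + 1 + 7*I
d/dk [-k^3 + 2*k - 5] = 2 - 3*k^2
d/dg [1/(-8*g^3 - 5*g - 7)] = (24*g^2 + 5)/(8*g^3 + 5*g + 7)^2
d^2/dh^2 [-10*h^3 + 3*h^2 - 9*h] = 6 - 60*h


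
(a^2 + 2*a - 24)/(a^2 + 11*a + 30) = (a - 4)/(a + 5)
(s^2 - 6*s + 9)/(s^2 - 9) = (s - 3)/(s + 3)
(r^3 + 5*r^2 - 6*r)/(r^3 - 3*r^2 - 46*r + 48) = r/(r - 8)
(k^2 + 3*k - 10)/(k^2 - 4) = (k + 5)/(k + 2)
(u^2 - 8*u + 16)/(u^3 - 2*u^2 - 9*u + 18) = (u^2 - 8*u + 16)/(u^3 - 2*u^2 - 9*u + 18)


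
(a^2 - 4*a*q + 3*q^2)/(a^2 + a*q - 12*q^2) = (a - q)/(a + 4*q)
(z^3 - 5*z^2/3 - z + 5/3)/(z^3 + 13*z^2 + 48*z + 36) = (3*z^2 - 8*z + 5)/(3*(z^2 + 12*z + 36))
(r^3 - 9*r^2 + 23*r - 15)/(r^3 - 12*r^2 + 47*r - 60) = (r - 1)/(r - 4)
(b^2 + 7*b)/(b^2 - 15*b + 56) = b*(b + 7)/(b^2 - 15*b + 56)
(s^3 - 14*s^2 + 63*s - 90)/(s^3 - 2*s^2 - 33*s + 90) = (s - 6)/(s + 6)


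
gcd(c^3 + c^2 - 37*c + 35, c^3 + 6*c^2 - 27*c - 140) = c^2 + 2*c - 35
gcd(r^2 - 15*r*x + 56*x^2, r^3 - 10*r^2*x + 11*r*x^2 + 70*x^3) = -r + 7*x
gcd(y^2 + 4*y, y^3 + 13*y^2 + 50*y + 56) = y + 4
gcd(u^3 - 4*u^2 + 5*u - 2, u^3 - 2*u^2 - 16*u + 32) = u - 2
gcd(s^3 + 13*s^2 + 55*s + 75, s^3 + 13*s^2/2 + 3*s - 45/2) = s^2 + 8*s + 15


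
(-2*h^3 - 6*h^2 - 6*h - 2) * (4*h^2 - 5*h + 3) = -8*h^5 - 14*h^4 + 4*h^2 - 8*h - 6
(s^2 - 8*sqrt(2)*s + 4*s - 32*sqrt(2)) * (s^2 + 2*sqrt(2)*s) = s^4 - 6*sqrt(2)*s^3 + 4*s^3 - 24*sqrt(2)*s^2 - 32*s^2 - 128*s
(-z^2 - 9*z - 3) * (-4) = 4*z^2 + 36*z + 12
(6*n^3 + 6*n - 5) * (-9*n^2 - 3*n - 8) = -54*n^5 - 18*n^4 - 102*n^3 + 27*n^2 - 33*n + 40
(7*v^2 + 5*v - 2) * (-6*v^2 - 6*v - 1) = -42*v^4 - 72*v^3 - 25*v^2 + 7*v + 2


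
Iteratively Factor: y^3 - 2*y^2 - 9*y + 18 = (y - 2)*(y^2 - 9) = (y - 3)*(y - 2)*(y + 3)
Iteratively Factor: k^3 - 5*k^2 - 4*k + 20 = (k - 5)*(k^2 - 4) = (k - 5)*(k + 2)*(k - 2)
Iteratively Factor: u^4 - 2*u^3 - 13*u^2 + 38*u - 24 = (u + 4)*(u^3 - 6*u^2 + 11*u - 6) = (u - 3)*(u + 4)*(u^2 - 3*u + 2) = (u - 3)*(u - 1)*(u + 4)*(u - 2)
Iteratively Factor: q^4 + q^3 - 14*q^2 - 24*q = (q + 2)*(q^3 - q^2 - 12*q) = q*(q + 2)*(q^2 - q - 12) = q*(q + 2)*(q + 3)*(q - 4)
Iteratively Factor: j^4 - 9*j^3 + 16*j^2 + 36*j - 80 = (j - 2)*(j^3 - 7*j^2 + 2*j + 40) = (j - 2)*(j + 2)*(j^2 - 9*j + 20) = (j - 5)*(j - 2)*(j + 2)*(j - 4)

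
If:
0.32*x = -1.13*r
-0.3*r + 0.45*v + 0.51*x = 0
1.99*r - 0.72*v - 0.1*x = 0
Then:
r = 0.00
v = 0.00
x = 0.00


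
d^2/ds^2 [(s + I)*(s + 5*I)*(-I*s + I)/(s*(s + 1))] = 2*(3*s^3*(-4 + I) - 15*I*s^2 - 15*I*s - 5*I)/(s^3*(s^3 + 3*s^2 + 3*s + 1))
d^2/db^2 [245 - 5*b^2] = -10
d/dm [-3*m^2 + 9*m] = 9 - 6*m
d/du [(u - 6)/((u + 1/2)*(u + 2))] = 4*(-u^2 + 12*u + 16)/(4*u^4 + 20*u^3 + 33*u^2 + 20*u + 4)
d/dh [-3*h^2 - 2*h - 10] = -6*h - 2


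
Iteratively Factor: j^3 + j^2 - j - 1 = (j + 1)*(j^2 - 1) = (j - 1)*(j + 1)*(j + 1)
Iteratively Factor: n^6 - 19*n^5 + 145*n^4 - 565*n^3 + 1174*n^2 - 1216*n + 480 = (n - 1)*(n^5 - 18*n^4 + 127*n^3 - 438*n^2 + 736*n - 480) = (n - 2)*(n - 1)*(n^4 - 16*n^3 + 95*n^2 - 248*n + 240) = (n - 4)*(n - 2)*(n - 1)*(n^3 - 12*n^2 + 47*n - 60) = (n - 5)*(n - 4)*(n - 2)*(n - 1)*(n^2 - 7*n + 12) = (n - 5)*(n - 4)*(n - 3)*(n - 2)*(n - 1)*(n - 4)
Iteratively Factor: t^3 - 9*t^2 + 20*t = (t - 5)*(t^2 - 4*t) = t*(t - 5)*(t - 4)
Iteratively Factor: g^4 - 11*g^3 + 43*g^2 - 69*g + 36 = (g - 1)*(g^3 - 10*g^2 + 33*g - 36) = (g - 3)*(g - 1)*(g^2 - 7*g + 12) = (g - 4)*(g - 3)*(g - 1)*(g - 3)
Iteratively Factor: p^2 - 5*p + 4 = (p - 4)*(p - 1)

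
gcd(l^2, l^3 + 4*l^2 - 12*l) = l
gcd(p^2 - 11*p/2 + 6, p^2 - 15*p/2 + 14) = p - 4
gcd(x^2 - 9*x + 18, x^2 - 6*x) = x - 6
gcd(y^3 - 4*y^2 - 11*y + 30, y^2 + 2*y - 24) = 1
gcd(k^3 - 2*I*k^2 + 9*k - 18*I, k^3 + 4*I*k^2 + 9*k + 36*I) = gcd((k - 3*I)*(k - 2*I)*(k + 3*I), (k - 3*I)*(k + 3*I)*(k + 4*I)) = k^2 + 9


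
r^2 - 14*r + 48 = (r - 8)*(r - 6)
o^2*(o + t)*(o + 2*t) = o^4 + 3*o^3*t + 2*o^2*t^2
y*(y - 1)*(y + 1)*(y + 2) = y^4 + 2*y^3 - y^2 - 2*y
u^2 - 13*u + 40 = (u - 8)*(u - 5)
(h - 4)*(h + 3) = h^2 - h - 12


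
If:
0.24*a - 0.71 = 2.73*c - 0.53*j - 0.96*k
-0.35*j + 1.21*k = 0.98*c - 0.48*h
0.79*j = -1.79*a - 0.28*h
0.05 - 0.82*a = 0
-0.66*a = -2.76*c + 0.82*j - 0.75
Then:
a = 0.06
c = -0.25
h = -0.49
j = 0.03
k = 0.00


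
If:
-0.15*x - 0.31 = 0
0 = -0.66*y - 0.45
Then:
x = -2.07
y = -0.68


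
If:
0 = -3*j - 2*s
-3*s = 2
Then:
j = 4/9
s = -2/3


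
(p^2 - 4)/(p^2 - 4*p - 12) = (p - 2)/(p - 6)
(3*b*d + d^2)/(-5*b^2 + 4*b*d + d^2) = d*(3*b + d)/(-5*b^2 + 4*b*d + d^2)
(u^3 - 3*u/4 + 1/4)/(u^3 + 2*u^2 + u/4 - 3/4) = (2*u - 1)/(2*u + 3)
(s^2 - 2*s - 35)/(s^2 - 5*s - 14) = (s + 5)/(s + 2)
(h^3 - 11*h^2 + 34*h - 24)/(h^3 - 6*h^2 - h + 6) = (h - 4)/(h + 1)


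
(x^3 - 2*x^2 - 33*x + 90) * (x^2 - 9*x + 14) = x^5 - 11*x^4 - x^3 + 359*x^2 - 1272*x + 1260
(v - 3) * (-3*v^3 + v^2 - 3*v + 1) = -3*v^4 + 10*v^3 - 6*v^2 + 10*v - 3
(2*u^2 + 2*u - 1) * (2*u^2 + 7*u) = 4*u^4 + 18*u^3 + 12*u^2 - 7*u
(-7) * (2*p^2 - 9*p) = -14*p^2 + 63*p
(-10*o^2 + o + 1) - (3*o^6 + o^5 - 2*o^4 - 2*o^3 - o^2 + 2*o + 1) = -3*o^6 - o^5 + 2*o^4 + 2*o^3 - 9*o^2 - o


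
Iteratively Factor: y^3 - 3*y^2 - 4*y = (y - 4)*(y^2 + y) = (y - 4)*(y + 1)*(y)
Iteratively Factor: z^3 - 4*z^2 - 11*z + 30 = (z - 2)*(z^2 - 2*z - 15) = (z - 5)*(z - 2)*(z + 3)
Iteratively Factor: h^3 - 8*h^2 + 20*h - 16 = (h - 2)*(h^2 - 6*h + 8) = (h - 2)^2*(h - 4)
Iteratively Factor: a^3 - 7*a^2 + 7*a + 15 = (a - 5)*(a^2 - 2*a - 3) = (a - 5)*(a + 1)*(a - 3)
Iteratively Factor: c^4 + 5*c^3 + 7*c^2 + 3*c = (c + 1)*(c^3 + 4*c^2 + 3*c) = (c + 1)*(c + 3)*(c^2 + c) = c*(c + 1)*(c + 3)*(c + 1)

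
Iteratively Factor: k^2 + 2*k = (k)*(k + 2)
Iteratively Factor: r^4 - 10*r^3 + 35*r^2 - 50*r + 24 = (r - 4)*(r^3 - 6*r^2 + 11*r - 6) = (r - 4)*(r - 1)*(r^2 - 5*r + 6) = (r - 4)*(r - 3)*(r - 1)*(r - 2)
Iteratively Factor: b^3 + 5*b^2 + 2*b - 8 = (b + 4)*(b^2 + b - 2) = (b + 2)*(b + 4)*(b - 1)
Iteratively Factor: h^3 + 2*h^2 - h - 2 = (h + 2)*(h^2 - 1) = (h + 1)*(h + 2)*(h - 1)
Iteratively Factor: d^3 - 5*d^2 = (d)*(d^2 - 5*d) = d^2*(d - 5)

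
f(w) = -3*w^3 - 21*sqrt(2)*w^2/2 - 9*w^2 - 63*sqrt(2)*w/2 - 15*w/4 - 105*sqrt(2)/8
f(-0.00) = -18.56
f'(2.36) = -210.99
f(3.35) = -560.79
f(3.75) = -693.26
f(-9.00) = 671.33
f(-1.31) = 10.53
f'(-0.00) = -48.30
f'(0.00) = -48.30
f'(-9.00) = -348.01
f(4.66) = -1065.11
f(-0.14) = -12.26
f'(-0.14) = -41.80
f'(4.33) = -423.57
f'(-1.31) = -1.26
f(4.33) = -918.39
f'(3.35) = -309.09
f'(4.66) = -466.01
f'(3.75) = -353.73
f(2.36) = -304.81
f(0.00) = -18.56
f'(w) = -9*w^2 - 21*sqrt(2)*w - 18*w - 63*sqrt(2)/2 - 15/4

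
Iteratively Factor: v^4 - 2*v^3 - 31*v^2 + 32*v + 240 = (v + 4)*(v^3 - 6*v^2 - 7*v + 60) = (v - 5)*(v + 4)*(v^2 - v - 12) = (v - 5)*(v - 4)*(v + 4)*(v + 3)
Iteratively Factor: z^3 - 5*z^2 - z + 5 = (z - 5)*(z^2 - 1) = (z - 5)*(z - 1)*(z + 1)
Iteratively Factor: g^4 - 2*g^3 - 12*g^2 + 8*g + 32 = (g + 2)*(g^3 - 4*g^2 - 4*g + 16) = (g + 2)^2*(g^2 - 6*g + 8) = (g - 4)*(g + 2)^2*(g - 2)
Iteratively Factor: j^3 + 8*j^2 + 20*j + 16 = (j + 2)*(j^2 + 6*j + 8) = (j + 2)^2*(j + 4)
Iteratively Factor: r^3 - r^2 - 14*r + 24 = (r + 4)*(r^2 - 5*r + 6) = (r - 2)*(r + 4)*(r - 3)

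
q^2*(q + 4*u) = q^3 + 4*q^2*u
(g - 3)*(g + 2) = g^2 - g - 6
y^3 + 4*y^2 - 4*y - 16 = (y - 2)*(y + 2)*(y + 4)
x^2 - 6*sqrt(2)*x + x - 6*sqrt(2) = (x + 1)*(x - 6*sqrt(2))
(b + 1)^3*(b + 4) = b^4 + 7*b^3 + 15*b^2 + 13*b + 4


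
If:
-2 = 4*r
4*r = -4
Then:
No Solution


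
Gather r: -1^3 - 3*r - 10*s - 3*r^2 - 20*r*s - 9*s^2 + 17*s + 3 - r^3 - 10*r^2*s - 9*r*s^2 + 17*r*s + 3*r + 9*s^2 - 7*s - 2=-r^3 + r^2*(-10*s - 3) + r*(-9*s^2 - 3*s)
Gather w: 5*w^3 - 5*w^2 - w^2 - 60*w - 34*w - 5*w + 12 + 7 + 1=5*w^3 - 6*w^2 - 99*w + 20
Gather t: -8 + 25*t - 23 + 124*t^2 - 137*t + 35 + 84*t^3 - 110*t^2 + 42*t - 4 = 84*t^3 + 14*t^2 - 70*t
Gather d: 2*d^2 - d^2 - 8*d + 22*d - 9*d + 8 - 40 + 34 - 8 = d^2 + 5*d - 6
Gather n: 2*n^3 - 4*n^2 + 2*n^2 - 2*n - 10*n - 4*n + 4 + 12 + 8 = 2*n^3 - 2*n^2 - 16*n + 24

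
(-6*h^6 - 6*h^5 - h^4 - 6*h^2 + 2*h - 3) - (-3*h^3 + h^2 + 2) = -6*h^6 - 6*h^5 - h^4 + 3*h^3 - 7*h^2 + 2*h - 5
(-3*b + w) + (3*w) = -3*b + 4*w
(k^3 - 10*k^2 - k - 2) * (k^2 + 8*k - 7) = k^5 - 2*k^4 - 88*k^3 + 60*k^2 - 9*k + 14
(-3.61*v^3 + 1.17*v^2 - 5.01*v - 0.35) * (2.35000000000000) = -8.4835*v^3 + 2.7495*v^2 - 11.7735*v - 0.8225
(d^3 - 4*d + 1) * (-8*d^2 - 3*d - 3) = -8*d^5 - 3*d^4 + 29*d^3 + 4*d^2 + 9*d - 3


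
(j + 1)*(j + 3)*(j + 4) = j^3 + 8*j^2 + 19*j + 12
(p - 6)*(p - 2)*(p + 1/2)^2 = p^4 - 7*p^3 + 17*p^2/4 + 10*p + 3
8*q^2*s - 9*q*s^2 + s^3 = s*(-8*q + s)*(-q + s)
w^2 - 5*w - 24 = (w - 8)*(w + 3)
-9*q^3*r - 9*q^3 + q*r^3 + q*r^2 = (-3*q + r)*(3*q + r)*(q*r + q)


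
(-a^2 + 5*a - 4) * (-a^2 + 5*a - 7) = a^4 - 10*a^3 + 36*a^2 - 55*a + 28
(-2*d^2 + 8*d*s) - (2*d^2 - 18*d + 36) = -4*d^2 + 8*d*s + 18*d - 36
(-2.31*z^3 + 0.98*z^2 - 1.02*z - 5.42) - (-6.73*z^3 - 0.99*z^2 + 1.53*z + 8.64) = 4.42*z^3 + 1.97*z^2 - 2.55*z - 14.06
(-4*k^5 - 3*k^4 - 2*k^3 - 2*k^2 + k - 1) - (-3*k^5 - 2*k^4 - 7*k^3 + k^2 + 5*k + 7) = -k^5 - k^4 + 5*k^3 - 3*k^2 - 4*k - 8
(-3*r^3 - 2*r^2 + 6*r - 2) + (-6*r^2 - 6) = -3*r^3 - 8*r^2 + 6*r - 8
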